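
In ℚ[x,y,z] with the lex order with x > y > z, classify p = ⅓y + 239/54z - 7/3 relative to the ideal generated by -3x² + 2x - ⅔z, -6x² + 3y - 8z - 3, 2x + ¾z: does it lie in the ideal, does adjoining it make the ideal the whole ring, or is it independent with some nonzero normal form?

Adjoining ⅓y + 239/54z - 7/3 makes the ideal the whole ring: the system is inconsistent.

First compute the reduced Gröbner basis of I by Buchberger's algorithm.
f_1 = -3x² + 2x - ⅔z, LT = x².
f_2 = -6x² + 3y - 8z - 3, LT = x².
f_3 = 2x + ¾z, LT = x.

S(f_1,f_2): lcm = x². S = -⅔x + ½y - 10/9z - ½.
  leading term x: subtract (-⅓)·f_3 from -⅔x + ½y - 10/9z - ½ → ½y - 31/36z - ½
  leading term y: no divisor's leading term divides it; move ½y to the remainder.
  leading term z: no divisor's leading term divides it; move -31/36z to the remainder.
  leading term 1: no divisor's leading term divides it; move -½ to the remainder.
  remainder ½y - 31/36z - ½ ≠ 0; add h_4 = ½y - 31/36z - ½ to the basis.

S(f_1,f_3): lcm = x². S = -⅜xz - ⅔x + 2/9z.
  leading term xz: subtract (-3/16z)·f_3 from -⅜xz - ⅔x + 2/9z → -⅔x + 9/64z² + 2/9z
  leading term x: subtract (-⅓)·f_3 from -⅔x + 9/64z² + 2/9z → 9/64z² + 17/36z
  leading term z²: no divisor's leading term divides it; move 9/64z² to the remainder.
  leading term z: no divisor's leading term divides it; move 17/36z to the remainder.
  remainder 9/64z² + 17/36z ≠ 0; add h_5 = 9/64z² + 17/36z to the basis.

The other S-polynomials (S(f_2,f_3), S(f_1,h_4), S(f_2,h_4), S(f_3,h_4), S(f_1,h_5), S(f_2,h_5), S(f_3,h_5), S(h_4,h_5)) all reduce to 0 modulo the current basis, so we have a Gröbner basis.
Inter-reduce: drop elements whose leading term is divisible by another's, tail-reduce, and make monic.
Reduced Gröbner basis: {x + ⅜z, y - 31/18z - 1, z² + 272/81z}.
Label its elements g_1 = x + ⅜z, g_2 = y - 31/18z - 1, g_3 = z² + 272/81z.

Reduce p = ⅓y + 239/54z - 7/3 modulo G:
  leading term y: subtract (⅓)·g_2 from ⅓y + 239/54z - 7/3 → 5z - 2
  leading term z: no divisor's leading term divides it; move 5z to the remainder.
  leading term 1: no divisor's leading term divides it; move -2 to the remainder.
  normal form = 5z - 2.
The normal form is nonzero, so p ∉ I. Since p minus its normal form lies in I, I + (p) = I + (r) where r = 5z - 2; decide whether this ideal is the whole ring.
Run Buchberger on G together with r (pairs among the g_i already reduce to 0 since G is a Gröbner basis):
g_1 = x + ⅜z, LT = x.
g_2 = y - 31/18z - 1, LT = y.
g_3 = z² + 272/81z, LT = z².
r = 5z - 2, LT = z.

S(g_3,r): lcm = z². S = 1522/405z.
  leading term z: subtract (1522/2025)·r from 1522/405z → 3044/2025
  leading term 1: no divisor's leading term divides it; move 3044/2025 to the remainder.
  remainder 3044/2025 ≠ 0; add m_5 = 3044/2025 to the basis.

The other S-polynomials (S(g_1,g_2), S(g_1,g_3), S(g_1,r), S(g_2,g_3), S(g_2,r), S(g_1,m_5), S(g_2,m_5), S(g_3,m_5), S(r,m_5)) all reduce to 0 modulo the current basis, so we have a Gröbner basis.
Inter-reduce: drop elements whose leading term is divisible by another's, tail-reduce, and make monic.
Reduced Gröbner basis: {1}.
The reduced Gröbner basis of I + (p) is {1}: the ideal is the whole ring, so the enlarged system has no common solution — adjoining p is inconsistent.

The remainder on division by a Gröbner basis is unique — it is the normal form.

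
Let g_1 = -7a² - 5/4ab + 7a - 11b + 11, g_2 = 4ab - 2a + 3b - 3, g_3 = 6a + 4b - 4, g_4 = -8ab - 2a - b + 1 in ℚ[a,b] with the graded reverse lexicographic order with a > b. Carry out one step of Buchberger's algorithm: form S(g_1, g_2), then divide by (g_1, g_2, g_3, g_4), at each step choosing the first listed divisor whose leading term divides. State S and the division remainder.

lcm(LM(g_1), LM(g_2)) = a²b.
S = (lcm/LT(g_1))·g_1 − (lcm/LT(g_2))·g_2 = 5/28ab² + ½a² - 7/4ab + 11/7b² + ¾a - 11/7b.
Reduce S modulo (g_1, g_2, g_3, g_4) in that order:
  leading term ab²: subtract (5/112b)·g_2 from 5/28ab² + ½a² - 7/4ab + 11/7b² + ¾a - 11/7b → ½a² - 93/56ab + 23/16b² + ¾a - 23/16b
  leading term a²: subtract (-1/14)·g_1 from ½a² - 93/56ab + 23/16b² + ¾a - 23/16b → -7/4ab + 23/16b² + 5/4a - 249/112b + 11/14
  leading term ab: subtract (-7/16)·g_2 from -7/4ab + 23/16b² + 5/4a - 249/112b + 11/14 → 23/16b² + ⅜a - 51/56b - 59/112
  leading term b²: no divisor's leading term divides it; move 23/16b² to the remainder.
  leading term a: subtract (1/16)·g_3 from ⅜a - 51/56b - 59/112 → -65/56b - 31/112
  leading term b: no divisor's leading term divides it; move -65/56b to the remainder.
  leading term 1: no divisor's leading term divides it; move -31/112 to the remainder.
The remainder 23/16b² - 65/56b - 31/112 is nonzero, so it would be added as the next basis element.

S(g_1, g_2) = 5/28ab² + ½a² - 7/4ab + 11/7b² + ¾a - 11/7b; remainder on division = 23/16b² - 65/56b - 31/112.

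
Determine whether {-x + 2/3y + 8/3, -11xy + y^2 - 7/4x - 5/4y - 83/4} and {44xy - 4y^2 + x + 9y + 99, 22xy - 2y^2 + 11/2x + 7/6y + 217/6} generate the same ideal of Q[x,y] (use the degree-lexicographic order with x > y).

Yes, the ideals are equal.

Equality of ideals is decidable: compute both reduced Gröbner bases (unique for the ordering) and check whether they agree.
Buchberger on the first generating set:
f_1 = -x + 2/3y + 8/3, LT = x.
f_2 = -11xy + y^2 - 7/4x - 5/4y - 83/4, LT = xy.

S(f_1,f_2): lcm = xy. S = -19/33y^2 - 7/44x - 367/132y - 83/44.
  leading term y^2: no divisor's leading term divides it; move -19/33y^2 to the remainder.
  leading term x: subtract (7/44)·f_1 from -7/44x - 367/132y - 83/44 → -127/44y - 305/132
  leading term y: no divisor's leading term divides it; move -127/44y to the remainder.
  leading term 1: no divisor's leading term divides it; move -305/132 to the remainder.
  remainder -19/33y^2 - 127/44y - 305/132 ≠ 0; add g_3 = -19/33y^2 - 127/44y - 305/132 to the basis.

The other S-polynomials (S(f_1,g_3), S(f_2,g_3)) all reduce to 0 modulo the current basis, so we have a Gröbner basis.
Inter-reduce: drop elements whose leading term is divisible by another's, tail-reduce, and make monic.
Reduced Gröbner basis: {y^2 + 381/76y + 305/76, x - 2/3y - 8/3}.

Buchberger on the second generating set:
h_1 = 44xy - 4y^2 + x + 9y + 99, LT = xy.
h_2 = 22xy - 2y^2 + 11/2x + 7/6y + 217/6, LT = xy.

S(h_1,h_2): lcm = xy. S = -5/22x + 5/33y + 20/33.
  leading term x: no divisor's leading term divides it; move -5/22x to the remainder.
  leading term y: no divisor's leading term divides it; move 5/33y to the remainder.
  leading term 1: no divisor's leading term divides it; move 20/33 to the remainder.
  remainder -5/22x + 5/33y + 20/33 ≠ 0; add k_3 = -5/22x + 5/33y + 20/33 to the basis.

S(h_1,k_3): lcm = xy. S = 19/33y^2 + 1/44x + 379/132y + 9/4.
  leading term y^2: no divisor's leading term divides it; move 19/33y^2 to the remainder.
  leading term x: subtract (-1/10)·k_3 from 1/44x + 379/132y + 9/4 → 127/44y + 305/132
  leading term y: no divisor's leading term divides it; move 127/44y to the remainder.
  leading term 1: no divisor's leading term divides it; move 305/132 to the remainder.
  remainder 19/33y^2 + 127/44y + 305/132 ≠ 0; add k_4 = 19/33y^2 + 127/44y + 305/132 to the basis.

The other S-polynomials (S(h_2,k_3), S(h_1,k_4), S(h_2,k_4), S(k_3,k_4)) all reduce to 0 modulo the current basis, so we have a Gröbner basis.
Inter-reduce: drop elements whose leading term is divisible by another's, tail-reduce, and make monic.
Reduced Gröbner basis: {y^2 + 381/76y + 305/76, x - 2/3y - 8/3}.

Same reduced basis, so the two generating sets span the same ideal.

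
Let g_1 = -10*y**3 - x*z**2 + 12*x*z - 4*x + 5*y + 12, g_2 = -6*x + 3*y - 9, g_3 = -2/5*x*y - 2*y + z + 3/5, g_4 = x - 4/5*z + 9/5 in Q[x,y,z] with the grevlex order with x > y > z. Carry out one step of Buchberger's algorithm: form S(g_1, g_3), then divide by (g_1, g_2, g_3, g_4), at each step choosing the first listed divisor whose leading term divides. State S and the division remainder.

S(g_1, g_3) = 1/10*x**2*z**2 - 5*y**3 - 6/5*x**2*z + 5/2*y**2*z + 2/5*x**2 - 1/2*x*y + 3/2*y**2 - 6/5*x; remainder on division = 1/40*y**2*z**2 + 11/5*y**2*z + 1/10*y*z**2 + 27/20*y**2 - 6/5*y*z - 21/40*z**2 - 39/20*y + 63/10*z - 63/10.

lcm(LM(g_1), LM(g_3)) = x*y**3.
S = (lcm/LT(g_1))·g_1 − (lcm/LT(g_3))·g_3 = 1/10*x**2*z**2 - 5*y**3 - 6/5*x**2*z + 5/2*y**2*z + 2/5*x**2 - 1/2*x*y + 3/2*y**2 - 6/5*x.
Reduce S modulo (g_1, g_2, g_3, g_4) in that order:
  leading term x**2*z**2: subtract (-1/60*x*z**2)·g_2 from 1/10*x**2*z**2 - 5*y**3 - 6/5*x**2*z + 5/2*y**2*z + 2/5*x**2 - 1/2*x*y + 3/2*y**2 - 6/5*x → 1/20*x*y*z**2 - 5*y**3 - 6/5*x**2*z + 5/2*y**2*z - 3/20*x*z**2 + 2/5*x**2 - 1/2*x*y + 3/2*y**2 - 6/5*x
  leading term x*y*z**2: subtract (-1/120*y*z**2)·g_2 from 1/20*x*y*z**2 - 5*y**3 - 6/5*x**2*z + 5/2*y**2*z - 3/20*x*z**2 + 2/5*x**2 - 1/2*x*y + 3/2*y**2 - 6/5*x → 1/40*y**2*z**2 - 5*y**3 - 6/5*x**2*z + 5/2*y**2*z - 3/20*x*z**2 - 3/40*y*z**2 + 2/5*x**2 - 1/2*x*y + 3/2*y**2 - 6/5*x
  leading term y**2*z**2: no divisor's leading term divides it; move 1/40*y**2*z**2 to the remainder.
  leading term y**3: subtract (1/2)·g_1 from -5*y**3 - 6/5*x**2*z + 5/2*y**2*z - 3/20*x*z**2 - 3/40*y*z**2 + 2/5*x**2 - 1/2*x*y + 3/2*y**2 - 6/5*x → -6/5*x**2*z + 5/2*y**2*z + 7/20*x*z**2 - 3/40*y*z**2 + 2/5*x**2 - 1/2*x*y + 3/2*y**2 - 6*x*z + 4/5*x - 5/2*y - 6
  leading term x**2*z: subtract (1/5*x*z)·g_2 from -6/5*x**2*z + 5/2*y**2*z + 7/20*x*z**2 - 3/40*y*z**2 + 2/5*x**2 - 1/2*x*y + 3/2*y**2 - 6*x*z + 4/5*x - 5/2*y - 6 → -3/5*x*y*z + 5/2*y**2*z + 7/20*x*z**2 - 3/40*y*z**2 + 2/5*x**2 - 1/2*x*y + 3/2*y**2 - 21/5*x*z + 4/5*x - 5/2*y - 6
  leading term x*y*z: subtract (1/10*y*z)·g_2 from -3/5*x*y*z + 5/2*y**2*z + 7/20*x*z**2 - 3/40*y*z**2 + 2/5*x**2 - 1/2*x*y + 3/2*y**2 - 21/5*x*z + 4/5*x - 5/2*y - 6 → 11/5*y**2*z + 7/20*x*z**2 - 3/40*y*z**2 + 2/5*x**2 - 1/2*x*y + 3/2*y**2 - 21/5*x*z + 9/10*y*z + 4/5*x - 5/2*y - 6
  leading term y**2*z: no divisor's leading term divides it; move 11/5*y**2*z to the remainder.
  leading term x*z**2: subtract (-7/120*z**2)·g_2 from 7/20*x*z**2 - 3/40*y*z**2 + 2/5*x**2 - 1/2*x*y + 3/2*y**2 - 21/5*x*z + 9/10*y*z + 4/5*x - 5/2*y - 6 → 1/10*y*z**2 + 2/5*x**2 - 1/2*x*y + 3/2*y**2 - 21/5*x*z + 9/10*y*z - 21/40*z**2 + 4/5*x - 5/2*y - 6
  leading term y*z**2: no divisor's leading term divides it; move 1/10*y*z**2 to the remainder.
  leading term x**2: subtract (-1/15*x)·g_2 from 2/5*x**2 - 1/2*x*y + 3/2*y**2 - 21/5*x*z + 9/10*y*z - 21/40*z**2 + 4/5*x - 5/2*y - 6 → -3/10*x*y + 3/2*y**2 - 21/5*x*z + 9/10*y*z - 21/40*z**2 + 1/5*x - 5/2*y - 6
  leading term x*y: subtract (1/20*y)·g_2 from -3/10*x*y + 3/2*y**2 - 21/5*x*z + 9/10*y*z - 21/40*z**2 + 1/5*x - 5/2*y - 6 → 27/20*y**2 - 21/5*x*z + 9/10*y*z - 21/40*z**2 + 1/5*x - 41/20*y - 6
  leading term y**2: no divisor's leading term divides it; move 27/20*y**2 to the remainder.
  leading term x*z: subtract (7/10*z)·g_2 from -21/5*x*z + 9/10*y*z - 21/40*z**2 + 1/5*x - 41/20*y - 6 → -6/5*y*z - 21/40*z**2 + 1/5*x - 41/20*y + 63/10*z - 6
  leading term y*z: no divisor's leading term divides it; move -6/5*y*z to the remainder.
  leading term z**2: no divisor's leading term divides it; move -21/40*z**2 to the remainder.
  leading term x: subtract (-1/30)·g_2 from 1/5*x - 41/20*y + 63/10*z - 6 → -39/20*y + 63/10*z - 63/10
  leading term y: no divisor's leading term divides it; move -39/20*y to the remainder.
  leading term z: no divisor's leading term divides it; move 63/10*z to the remainder.
  leading term 1: no divisor's leading term divides it; move -63/10 to the remainder.
The remainder 1/40*y**2*z**2 + 11/5*y**2*z + 1/10*y*z**2 + 27/20*y**2 - 6/5*y*z - 21/40*z**2 - 39/20*y + 63/10*z - 63/10 is nonzero, so it would be added as the next basis element.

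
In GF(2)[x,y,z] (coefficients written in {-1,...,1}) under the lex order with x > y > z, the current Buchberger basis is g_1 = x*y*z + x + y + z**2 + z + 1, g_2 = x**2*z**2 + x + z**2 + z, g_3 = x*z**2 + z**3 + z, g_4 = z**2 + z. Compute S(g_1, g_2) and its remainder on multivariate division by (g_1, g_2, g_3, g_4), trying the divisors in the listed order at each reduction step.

lcm(LM(g_1), LM(g_2)) = x**2*y*z**2.
S = (lcm/LT(g_1))·g_1 − (lcm/LT(g_2))·g_2 = x**2*z + x*y*z + x*y + x*z**3 + x*z**2 + x*z + y*z**2 + y*z.
Reduce S modulo (g_1, g_2, g_3, g_4) in that order:
  leading term x**2*z: no divisor's leading term divides it; move x**2*z to the remainder.
  leading term x*y*z: subtract (1)·g_1 from x*y*z + x*y + x*z**3 + x*z**2 + x*z + y*z**2 + y*z → x*y + x*z**3 + x*z**2 + x*z + x + y*z**2 + y*z + y + z**2 + z + 1
  leading term x*y: no divisor's leading term divides it; move x*y to the remainder.
  leading term x*z**3: subtract (z)·g_3 from x*z**3 + x*z**2 + x*z + x + y*z**2 + y*z + y + z**2 + z + 1 → x*z**2 + x*z + x + y*z**2 + y*z + y + z**4 + z + 1
  leading term x*z**2: subtract (1)·g_3 from x*z**2 + x*z + x + y*z**2 + y*z + y + z**4 + z + 1 → x*z + x + y*z**2 + y*z + y + z**4 + z**3 + 1
  leading term x*z: no divisor's leading term divides it; move x*z to the remainder.
  leading term x: no divisor's leading term divides it; move x to the remainder.
  leading term y*z**2: subtract (y)·g_4 from y*z**2 + y*z + y + z**4 + z**3 + 1 → y + z**4 + z**3 + 1
  leading term y: no divisor's leading term divides it; move y to the remainder.
  leading term z**4: subtract (z**2)·g_4 from z**4 + z**3 + 1 → 1
  leading term 1: no divisor's leading term divides it; move 1 to the remainder.
The remainder x**2*z + x*y + x*z + x + y + 1 is nonzero, so it would be added as the next basis element.

S(g_1, g_2) = x**2*z + x*y*z + x*y + x*z**3 + x*z**2 + x*z + y*z**2 + y*z; remainder on division = x**2*z + x*y + x*z + x + y + 1.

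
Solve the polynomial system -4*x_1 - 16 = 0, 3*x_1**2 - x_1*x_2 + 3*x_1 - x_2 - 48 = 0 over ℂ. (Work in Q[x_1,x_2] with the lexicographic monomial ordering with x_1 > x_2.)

{(-4, 4)}

Compute a lex Gröbner basis by Buchberger's algorithm.
f_1 = -4*x_1 - 16, LT = x_1.
f_2 = 3*x_1**2 - x_1*x_2 + 3*x_1 - x_2 - 48, LT = x_1**2.

S(f_1,f_2): lcm = x_1**2. S = 1/3*x_1*x_2 + 3*x_1 + 1/3*x_2 + 16.
  leading term x_1*x_2: subtract (-1/12*x_2)·f_1 from 1/3*x_1*x_2 + 3*x_1 + 1/3*x_2 + 16 → 3*x_1 - x_2 + 16
  leading term x_1: subtract (-3/4)·f_1 from 3*x_1 - x_2 + 16 → -x_2 + 4
  leading term x_2: no divisor's leading term divides it; move -x_2 to the remainder.
  leading term 1: no divisor's leading term divides it; move 4 to the remainder.
  remainder -x_2 + 4 ≠ 0; add h_3 = -x_2 + 4 to the basis.

The other S-polynomials (S(f_1,h_3), S(f_2,h_3)) all reduce to 0 modulo the current basis, so we have a Gröbner basis.
Inter-reduce: drop elements whose leading term is divisible by another's, tail-reduce, and make monic.
Reduced Gröbner basis: {x_1 + 4, x_2 - 4}.

A lex Gröbner basis eliminates variables successively. Here x_2 - 4 depends only on x_2, with roots {4}; lifting each root through the earlier basis elements recovers the full solutions.
  x_2 = 4: the earlier basis element becomes x_1 + 4 = 0, giving x_1 = -4 — point (-4, 4).
This is the nonlinear analogue of row-reducing a linear system.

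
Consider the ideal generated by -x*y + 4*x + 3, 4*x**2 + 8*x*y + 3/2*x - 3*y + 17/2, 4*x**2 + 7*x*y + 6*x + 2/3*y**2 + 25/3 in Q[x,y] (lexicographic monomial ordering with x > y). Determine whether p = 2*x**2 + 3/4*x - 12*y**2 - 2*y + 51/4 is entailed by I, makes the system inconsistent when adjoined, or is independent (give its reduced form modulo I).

First compute the reduced Gröbner basis of I by Buchberger's algorithm.
f_1 = -x*y + 4*x + 3, LT = x*y.
f_2 = 4*x**2 + 8*x*y + 3/2*x - 3*y + 17/2, LT = x**2.
f_3 = 4*x**2 + 7*x*y + 6*x + 2/3*y**2 + 25/3, LT = x**2.

S(f_1,f_2): lcm = x**2*y. S = -4*x**2 - 2*x*y**2 - 3/8*x*y - 3*x + 3/4*y**2 - 17/8*y.
  reduce S modulo (f_1, f_2, f_3):
  remainder -3*x + 3/4*y**2 - 89/8*y + 59/8 ≠ 0; add h_4 = -3*x + 3/4*y**2 - 89/8*y + 59/8 to the basis.

S(f_1,f_3): lcm = x**2*y. S = -4*x**2 - 7/4*x*y**2 - 3/2*x*y - 3*x - 1/6*y**3 - 25/12*y.
  reduce S modulo (f_1, f_2, f_3, h_4):
  remainder -1/6*y**3 - 7/8*y**2 + 127/48*y - 77/48 ≠ 0; add h_5 = -1/6*y**3 - 7/8*y**2 + 127/48*y - 77/48 to the basis.

S(f_2,f_3): lcm = x**2. S = 1/4*x*y - 9/8*x - 1/6*y**2 - 3/4*y + 1/24.
  reduce S modulo (f_1, f_2, f_3, h_4, h_5):
  remainder -19/96*y**2 - 55/192*y + 31/64 ≠ 0; add h_6 = -19/96*y**2 - 55/192*y + 31/64 to the basis.

S(f_1,h_4): lcm = x*y. S = -4*x + 1/4*y**3 - 89/24*y**2 + 59/24*y - 3.
  reduce S modulo (f_1, f_2, f_3, h_4, h_5, h_6):
  remainder 27337/912*y - 27337/912 ≠ 0; add h_7 = 27337/912*y - 27337/912 to the basis.

The other S-polynomials (S(f_2,h_4), S(f_3,h_4), S(f_1,h_5), S(f_2,h_5), S(f_3,h_5), S(h_4,h_5), S(f_1,h_6), S(f_2,h_6), S(f_3,h_6), S(h_4,h_6), S(h_5,h_6), S(f_1,h_7), S(f_2,h_7), S(f_3,h_7), S(h_4,h_7), S(h_5,h_7), S(h_6,h_7)) all reduce to 0 modulo the current basis, so we have a Gröbner basis.
Inter-reduce: drop elements whose leading term is divisible by another's, tail-reduce, and make monic.
Reduced Gröbner basis: {x + 1, y - 1}.
Label its elements g_1 = x + 1, g_2 = y - 1.

Reduce p = 2*x**2 + 3/4*x - 12*y**2 - 2*y + 51/4 modulo G:
  leading term x**2: subtract (2*x)·g_1 from 2*x**2 + 3/4*x - 12*y**2 - 2*y + 51/4 → -5/4*x - 12*y**2 - 2*y + 51/4
  leading term x: subtract (-5/4)·g_1 from -5/4*x - 12*y**2 - 2*y + 51/4 → -12*y**2 - 2*y + 14
  leading term y**2: subtract (-12*y)·g_2 from -12*y**2 - 2*y + 14 → -14*y + 14
  leading term y: subtract (-14)·g_2 from -14*y + 14 → 0
  normal form = 0.
Since the normal form is 0, p ∈ I.

2*x**2 + 3/4*x - 12*y**2 - 2*y + 51/4 lies in I (it reduces to 0).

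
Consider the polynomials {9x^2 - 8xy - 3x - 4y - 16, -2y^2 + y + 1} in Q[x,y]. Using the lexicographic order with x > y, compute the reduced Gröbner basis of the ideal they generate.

This is the nonlinear analogue of row-reducing a linear system.

f_1 = 9x^2 - 8xy - 3x - 4y - 16, LT = x^2.
f_2 = -2y^2 + y + 1, LT = y^2.

The S-polynomials (S(f_1,f_2)) all reduce to 0 modulo the current basis, so we have a Gröbner basis.

G = {x^2 - 8/9xy - 1/3x - 4/9y - 16/9, y^2 - 1/2y - 1/2}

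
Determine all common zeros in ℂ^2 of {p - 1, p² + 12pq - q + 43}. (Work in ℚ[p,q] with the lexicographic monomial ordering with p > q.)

{(1, -4)}

Compute a lex Gröbner basis by Buchberger's algorithm.
f_1 = p - 1, LT = p.
f_2 = p² + 12pq - q + 43, LT = p².

S(f_1,f_2): lcm = p². S = -12pq - p + q - 43.
  leading term pq: subtract (-12q)·f_1 from -12pq - p + q - 43 → -p - 11q - 43
  leading term p: subtract (-1)·f_1 from -p - 11q - 43 → -11q - 44
  leading term q: no divisor's leading term divides it; move -11q to the remainder.
  leading term 1: no divisor's leading term divides it; move -44 to the remainder.
  remainder -11q - 44 ≠ 0; add h_3 = -11q - 44 to the basis.

S(f_1,h_3): leading monomials are coprime, so the S-polynomial reduces to 0 (Buchberger's first criterion).
S(f_2,h_3): leading monomials are coprime, so the S-polynomial reduces to 0 (Buchberger's first criterion).
Every S-polynomial of the final basis reduces to 0, so we have a Gröbner basis.
Inter-reduce: drop elements whose leading term is divisible by another's, tail-reduce, and make monic.
Reduced Gröbner basis: {p - 1, q + 4}.

From the last basis element, q + 4 = 0, so q takes values in {-4}. Each choice, substituted upward through the basis, yields the corresponding point(s) of the solution set.
  q = -4: the earlier basis element becomes p - 1 = 0, giving p = 1 — point (1, -4).
Check: every point annihilates each of the original generators.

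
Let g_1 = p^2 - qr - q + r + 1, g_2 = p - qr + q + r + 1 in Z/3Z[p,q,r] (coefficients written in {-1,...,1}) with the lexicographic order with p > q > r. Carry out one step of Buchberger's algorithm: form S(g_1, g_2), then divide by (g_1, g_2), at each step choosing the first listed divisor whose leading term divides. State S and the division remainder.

S(g_1, g_2) = pqr - pq - pr - p - qr - q + r + 1; remainder on division = q^2r^2 + q^2r + q^2 + qr^2 - qr + q + r^2 - 1.

lcm(LM(g_1), LM(g_2)) = p^2.
S = (lcm/LT(g_1))·g_1 − (lcm/LT(g_2))·g_2 = pqr - pq - pr - p - qr - q + r + 1.
Reduce S modulo (g_1, g_2) in that order:
  leading term pqr: subtract (qr)·g_2 from pqr - pq - pr - p - qr - q + r + 1 → -pq - pr - p + q^2r^2 - q^2r - qr^2 + qr - q + r + 1
  leading term pq: subtract (-q)·g_2 from -pq - pr - p + q^2r^2 - q^2r - qr^2 + qr - q + r + 1 → -pr - p + q^2r^2 + q^2r + q^2 - qr^2 - qr + r + 1
  leading term pr: subtract (-r)·g_2 from -pr - p + q^2r^2 + q^2r + q^2 - qr^2 - qr + r + 1 → -p + q^2r^2 + q^2r + q^2 + qr^2 + r^2 - r + 1
  leading term p: subtract (-1)·g_2 from -p + q^2r^2 + q^2r + q^2 + qr^2 + r^2 - r + 1 → q^2r^2 + q^2r + q^2 + qr^2 - qr + q + r^2 - 1
  leading term q^2r^2: no divisor's leading term divides it; move q^2r^2 to the remainder.
  leading term q^2r: no divisor's leading term divides it; move q^2r to the remainder.
  leading term q^2: no divisor's leading term divides it; move q^2 to the remainder.
  leading term qr^2: no divisor's leading term divides it; move qr^2 to the remainder.
  leading term qr: no divisor's leading term divides it; move -qr to the remainder.
  leading term q: no divisor's leading term divides it; move q to the remainder.
  leading term r^2: no divisor's leading term divides it; move r^2 to the remainder.
  leading term 1: no divisor's leading term divides it; move -1 to the remainder.
The remainder q^2r^2 + q^2r + q^2 + qr^2 - qr + q + r^2 - 1 is nonzero, so it would be added as the next basis element.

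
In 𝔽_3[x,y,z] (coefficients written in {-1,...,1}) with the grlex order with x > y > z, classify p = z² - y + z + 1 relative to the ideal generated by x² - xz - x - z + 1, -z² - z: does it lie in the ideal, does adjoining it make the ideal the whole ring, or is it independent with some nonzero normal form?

First compute the reduced Gröbner basis of I by Buchberger's algorithm.
f_1 = x² - xz - x - z + 1, LT = x².
f_2 = -z² - z, LT = z².

The S-polynomials (S(f_1,f_2)) all reduce to 0 modulo the current basis, so we have a Gröbner basis.
Inter-reduce: drop elements whose leading term is divisible by another's, tail-reduce, and make monic.
Reduced Gröbner basis: {x² - xz - x - z + 1, z² + z}.
Label its elements g_1 = x² - xz - x - z + 1, g_2 = z² + z.

Reduce p = z² - y + z + 1 modulo G:
  leading term z²: subtract (1)·g_2 from z² - y + z + 1 → -y + 1
  leading term y: no divisor's leading term divides it; move -y to the remainder.
  leading term 1: no divisor's leading term divides it; move 1 to the remainder.
  normal form = -y + 1.
The normal form is nonzero, so p ∉ I. Since p minus its normal form lies in I, I + (p) = I + (r) where r = -y + 1; decide whether this ideal is the whole ring.
Run Buchberger on G together with r (pairs among the g_i already reduce to 0 since G is a Gröbner basis):
g_1 = x² - xz - x - z + 1, LT = x².
g_2 = z² + z, LT = z².
r = -y + 1, LT = y.

The S-polynomials (S(g_1,g_2), S(g_1,r), S(g_2,r)) all reduce to 0 modulo the current basis, so we have a Gröbner basis.
Inter-reduce: drop elements whose leading term is divisible by another's, tail-reduce, and make monic.
Reduced Gröbner basis: {x² - xz - x - z + 1, z² + z, y - 1}.
The reduced Gröbner basis of I + (p) is {x² - xz - x - z + 1, z² + z, y - 1} ≠ {1}, a proper ideal, so the enlarged system stays consistent: p is independent of I, with normal form -y + 1.

The remainder on division by a Gröbner basis is unique — it is the normal form.

z² - y + z + 1 is independent of I; its normal form modulo I is -y + 1.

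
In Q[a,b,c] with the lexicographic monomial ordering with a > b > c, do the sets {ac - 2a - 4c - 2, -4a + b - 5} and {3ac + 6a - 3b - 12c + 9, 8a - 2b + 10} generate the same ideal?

Since reduced Gröbner bases are canonical representatives of ideals under a given ordering, it suffices to compute and compare them.
Buchberger on the first generating set:
f_1 = ac - 2a - 4c - 2, LT = ac.
f_2 = -4a + b - 5, LT = a.

S(f_1,f_2): lcm = ac. S = -2a + \tfrac{1}{4}bc - \tfrac{21}{4}c - 2.
  leading term a: subtract (\tfrac{1}{2})·f_2 from -2a + \tfrac{1}{4}bc - \tfrac{21}{4}c - 2 → \tfrac{1}{4}bc - \tfrac{1}{2}b - \tfrac{21}{4}c + \tfrac{1}{2}
  leading term bc: no divisor's leading term divides it; move \tfrac{1}{4}bc to the remainder.
  leading term b: no divisor's leading term divides it; move -\tfrac{1}{2}b to the remainder.
  leading term c: no divisor's leading term divides it; move -\tfrac{21}{4}c to the remainder.
  leading term 1: no divisor's leading term divides it; move \tfrac{1}{2} to the remainder.
  remainder \tfrac{1}{4}bc - \tfrac{1}{2}b - \tfrac{21}{4}c + \tfrac{1}{2} ≠ 0; add g_3 = \tfrac{1}{4}bc - \tfrac{1}{2}b - \tfrac{21}{4}c + \tfrac{1}{2} to the basis.

The other S-polynomials (S(f_1,g_3), S(f_2,g_3)) all reduce to 0 modulo the current basis, so we have a Gröbner basis.
Inter-reduce: drop elements whose leading term is divisible by another's, tail-reduce, and make monic.
Reduced Gröbner basis: {a - \tfrac{1}{4}b + \tfrac{5}{4}, bc - 2b - 21c + 2}.

Buchberger on the second generating set:
h_1 = 3ac + 6a - 3b - 12c + 9, LT = ac.
h_2 = 8a - 2b + 10, LT = a.

S(h_1,h_2): lcm = ac. S = 2a + \tfrac{1}{4}bc - b - \tfrac{21}{4}c + 3.
  leading term a: subtract (\tfrac{1}{4})·h_2 from 2a + \tfrac{1}{4}bc - b - \tfrac{21}{4}c + 3 → \tfrac{1}{4}bc - \tfrac{1}{2}b - \tfrac{21}{4}c + \tfrac{1}{2}
  leading term bc: no divisor's leading term divides it; move \tfrac{1}{4}bc to the remainder.
  leading term b: no divisor's leading term divides it; move -\tfrac{1}{2}b to the remainder.
  leading term c: no divisor's leading term divides it; move -\tfrac{21}{4}c to the remainder.
  leading term 1: no divisor's leading term divides it; move \tfrac{1}{2} to the remainder.
  remainder \tfrac{1}{4}bc - \tfrac{1}{2}b - \tfrac{21}{4}c + \tfrac{1}{2} ≠ 0; add k_3 = \tfrac{1}{4}bc - \tfrac{1}{2}b - \tfrac{21}{4}c + \tfrac{1}{2} to the basis.

The other S-polynomials (S(h_1,k_3), S(h_2,k_3)) all reduce to 0 modulo the current basis, so we have a Gröbner basis.
Inter-reduce: drop elements whose leading term is divisible by another's, tail-reduce, and make monic.
Reduced Gröbner basis: {a - \tfrac{1}{4}b + \tfrac{5}{4}, bc - 2b - 21c + 2}.

These coincide, so the ideals are equal.
The choice of monomial ordering does not affect the verdict — as long as both bases are computed under the same ordering, their equality decides ideal equality.

Yes, the ideals are equal.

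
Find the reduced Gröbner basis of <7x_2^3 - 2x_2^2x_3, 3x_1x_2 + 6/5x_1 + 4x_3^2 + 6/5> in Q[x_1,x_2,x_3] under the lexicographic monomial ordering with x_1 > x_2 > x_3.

f_1 = 7x_2^3 - 2x_2^2x_3, LT = x_2^3.
f_2 = 3x_1x_2 + 6/5x_1 + 4x_3^2 + 6/5, LT = x_1x_2.

S(f_1,f_2): lcm = x_1x_2^3. S = -2/7x_1x_2^2x_3 - 2/5x_1x_2^2 - 4/3x_2^2x_3^2 - 2/5x_2^2.
  reduce S modulo (f_1, f_2):
  remainder -8/175x_1x_3 - 8/125x_1 - 4/3x_2^2x_3^2 - 2/5x_2^2 + 8/21x_2x_3^3 + 8/15x_2x_3^2 + 4/35x_2x_3 + 4/25x_2 - 16/105x_3^3 - 16/75x_3^2 - 8/175x_3 - 8/125 ≠ 0; add g_3 = -8/175x_1x_3 - 8/125x_1 - 4/3x_2^2x_3^2 - 2/5x_2^2 + 8/21x_2x_3^3 + 8/15x_2x_3^2 + 4/35x_2x_3 + 4/25x_2 - 16/105x_3^3 - 16/75x_3^2 - 8/175x_3 - 8/125 to the basis.

The other S-polynomials (S(f_1,g_3), S(f_2,g_3)) all reduce to 0 modulo the current basis, so we have a Gröbner basis.

G = {x_1x_2 + 2/5x_1 + 4/3x_3^2 + 2/5, x_1x_3 + 7/5x_1 + 175/6x_2^2x_3^2 + 35/4x_2^2 - 25/3x_2x_3^3 - 35/3x_2x_3^2 - 5/2x_2x_3 - 7/2x_2 + 10/3x_3^3 + 14/3x_3^2 + x_3 + 7/5, x_2^3 - 2/7x_2^2x_3}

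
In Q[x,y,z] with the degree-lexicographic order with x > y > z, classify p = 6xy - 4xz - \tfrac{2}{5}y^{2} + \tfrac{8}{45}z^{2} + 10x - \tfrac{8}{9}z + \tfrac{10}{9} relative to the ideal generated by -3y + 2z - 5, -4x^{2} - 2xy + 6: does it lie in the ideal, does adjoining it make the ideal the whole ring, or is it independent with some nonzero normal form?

6xy - 4xz - \tfrac{2}{5}y^{2} + \tfrac{8}{45}z^{2} + 10x - \tfrac{8}{9}z + \tfrac{10}{9} lies in I (it reduces to 0).

First compute the reduced Gröbner basis of I by Buchberger's algorithm.
f_1 = -3y + 2z - 5, LT = y.
f_2 = -4x^{2} - 2xy + 6, LT = x^{2}.

The S-polynomials (S(f_1,f_2)) all reduce to 0 modulo the current basis, so we have a Gröbner basis.
Inter-reduce: drop elements whose leading term is divisible by another's, tail-reduce, and make monic.
Reduced Gröbner basis: {x^{2} + \tfrac{1}{3}xz - \tfrac{5}{6}x - \tfrac{3}{2}, y - \tfrac{2}{3}z + \tfrac{5}{3}}.
Label its elements g_1 = x^{2} + \tfrac{1}{3}xz - \tfrac{5}{6}x - \tfrac{3}{2}, g_2 = y - \tfrac{2}{3}z + \tfrac{5}{3}.

Reduce p = 6xy - 4xz - \tfrac{2}{5}y^{2} + \tfrac{8}{45}z^{2} + 10x - \tfrac{8}{9}z + \tfrac{10}{9} modulo G:
  leading term xy: subtract (6x)·g_2 from 6xy - 4xz - \tfrac{2}{5}y^{2} + \tfrac{8}{45}z^{2} + 10x - \tfrac{8}{9}z + \tfrac{10}{9} → -\tfrac{2}{5}y^{2} + \tfrac{8}{45}z^{2} - \tfrac{8}{9}z + \tfrac{10}{9}
  leading term y^{2}: subtract (-\tfrac{2}{5}y)·g_2 from -\tfrac{2}{5}y^{2} + \tfrac{8}{45}z^{2} - \tfrac{8}{9}z + \tfrac{10}{9} → -\tfrac{4}{15}yz + \tfrac{8}{45}z^{2} + \tfrac{2}{3}y - \tfrac{8}{9}z + \tfrac{10}{9}
  leading term yz: subtract (-\tfrac{4}{15}z)·g_2 from -\tfrac{4}{15}yz + \tfrac{8}{45}z^{2} + \tfrac{2}{3}y - \tfrac{8}{9}z + \tfrac{10}{9} → \tfrac{2}{3}y - \tfrac{4}{9}z + \tfrac{10}{9}
  leading term y: subtract (\tfrac{2}{3})·g_2 from \tfrac{2}{3}y - \tfrac{4}{9}z + \tfrac{10}{9} → 0
  normal form = 0.
Since the normal form is 0, p ∈ I.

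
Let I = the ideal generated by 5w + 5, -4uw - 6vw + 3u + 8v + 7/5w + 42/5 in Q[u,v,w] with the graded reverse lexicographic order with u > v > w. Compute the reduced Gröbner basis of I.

G = {u + 2v + 1, w + 1}

f_1 = 5w + 5, LT = w.
f_2 = -4uw - 6vw + 3u + 8v + 7/5w + 42/5, LT = uw.

S(f_1,f_2): lcm = uw. S = -3/2vw + 7/4u + 2v + 7/20w + 21/10.
  reduce S modulo (f_1, f_2):
  remainder 7/4u + 7/2v + 7/4 ≠ 0; add g_3 = 7/4u + 7/2v + 7/4 to the basis.

The other S-polynomials (S(f_1,g_3), S(f_2,g_3)) all reduce to 0 modulo the current basis, so we have a Gröbner basis.
Inter-reduce: drop elements whose leading term is divisible by another's, tail-reduce, and make monic.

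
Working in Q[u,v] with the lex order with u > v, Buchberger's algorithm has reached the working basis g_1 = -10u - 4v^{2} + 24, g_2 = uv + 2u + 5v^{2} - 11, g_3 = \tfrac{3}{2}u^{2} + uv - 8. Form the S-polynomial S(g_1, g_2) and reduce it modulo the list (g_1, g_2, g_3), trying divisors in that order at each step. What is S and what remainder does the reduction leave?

S(g_1, g_2) = -2u + \tfrac{2}{5}v^{3} - 5v^{2} - \tfrac{12}{5}v + 11; remainder on division = \tfrac{2}{5}v^{3} - \tfrac{21}{5}v^{2} - \tfrac{12}{5}v + \tfrac{31}{5}.

lcm(LM(g_1), LM(g_2)) = uv.
S = (lcm/LT(g_1))·g_1 − (lcm/LT(g_2))·g_2 = -2u + \tfrac{2}{5}v^{3} - 5v^{2} - \tfrac{12}{5}v + 11.
Reduce S modulo (g_1, g_2, g_3) in that order:
  leading term u: subtract (\tfrac{1}{5})·g_1 from -2u + \tfrac{2}{5}v^{3} - 5v^{2} - \tfrac{12}{5}v + 11 → \tfrac{2}{5}v^{3} - \tfrac{21}{5}v^{2} - \tfrac{12}{5}v + \tfrac{31}{5}
  leading term v^{3}: no divisor's leading term divides it; move \tfrac{2}{5}v^{3} to the remainder.
  leading term v^{2}: no divisor's leading term divides it; move -\tfrac{21}{5}v^{2} to the remainder.
  leading term v: no divisor's leading term divides it; move -\tfrac{12}{5}v to the remainder.
  leading term 1: no divisor's leading term divides it; move \tfrac{31}{5} to the remainder.
The remainder \tfrac{2}{5}v^{3} - \tfrac{21}{5}v^{2} - \tfrac{12}{5}v + \tfrac{31}{5} is nonzero, so it would be added as the next basis element.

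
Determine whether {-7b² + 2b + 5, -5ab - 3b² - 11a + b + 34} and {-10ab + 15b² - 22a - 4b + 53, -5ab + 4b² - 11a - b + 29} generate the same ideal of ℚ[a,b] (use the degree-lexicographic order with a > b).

Yes, the ideals are equal.

Two ideals are equal iff their reduced Gröbner bases coincide (the reduced basis is unique for a fixed ordering).
Buchberger on the first generating set:
f_1 = -7b² + 2b + 5, LT = b².
f_2 = -5ab - 3b² - 11a + b + 34, LT = ab.

S(f_1,f_2): lcm = ab². S = -⅗b³ - 87/35ab + ⅕b² - 5/7a + 34/5b.
  reduce S modulo (f_1, f_2):
  remainder 832/175a + 1104/175b - 2768/175 ≠ 0; add g_3 = 832/175a + 1104/175b - 2768/175 to the basis.

The other S-polynomials (S(f_1,g_3), S(f_2,g_3)) all reduce to 0 modulo the current basis, so we have a Gröbner basis.
Inter-reduce: drop elements whose leading term is divisible by another's, tail-reduce, and make monic.
Reduced Gröbner basis: {b² - 2/7b - 5/7, a + 69/52b - 173/52}.

Buchberger on the second generating set:
h_1 = -10ab + 15b² - 22a - 4b + 53, LT = ab.
h_2 = -5ab + 4b² - 11a - b + 29, LT = ab.

S(h_1,h_2): lcm = ab. S = -7/10b² + ⅕b + ½.
  reduce S modulo (h_1, h_2):
  remainder -7/10b² + ⅕b + ½ ≠ 0; add k_3 = -7/10b² + ⅕b + ½ to the basis.

S(h_1,k_3): lcm = ab². S = -3/2b³ + 87/35ab + ⅖b² + 5/7a - 53/10b.
  reduce S modulo (h_1, h_2, k_3):
  remainder -832/175a - 1104/175b + 2768/175 ≠ 0; add k_4 = -832/175a - 1104/175b + 2768/175 to the basis.

The other S-polynomials (S(h_2,k_3), S(h_1,k_4), S(h_2,k_4), S(k_3,k_4)) all reduce to 0 modulo the current basis, so we have a Gröbner basis.
Inter-reduce: drop elements whose leading term is divisible by another's, tail-reduce, and make monic.
Reduced Gröbner basis: {b² - 2/7b - 5/7, a + 69/52b - 173/52}.

Same reduced basis, so the two generating sets span the same ideal.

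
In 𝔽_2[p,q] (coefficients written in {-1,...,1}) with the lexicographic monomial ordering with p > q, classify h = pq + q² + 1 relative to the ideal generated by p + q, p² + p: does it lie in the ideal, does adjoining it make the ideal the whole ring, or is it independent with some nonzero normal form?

First compute the reduced Gröbner basis of I by Buchberger's algorithm.
f_1 = p + q, LT = p.
f_2 = p² + p, LT = p².

S(f_1,f_2): lcm = p². S = pq + p.
  leading term pq: subtract (q)·f_1 from pq + p → p + q²
  leading term p: subtract (1)·f_1 from p + q² → q² + q
  leading term q²: no divisor's leading term divides it; move q² to the remainder.
  leading term q: no divisor's leading term divides it; move q to the remainder.
  remainder q² + q ≠ 0; add k_3 = q² + q to the basis.

S(f_1,k_3): leading monomials are coprime, so the S-polynomial reduces to 0 (Buchberger's first criterion).
S(f_2,k_3): leading monomials are coprime, so the S-polynomial reduces to 0 (Buchberger's first criterion).
Every S-polynomial of the final basis reduces to 0, so we have a Gröbner basis.
Inter-reduce: drop elements whose leading term is divisible by another's, tail-reduce, and make monic.
Reduced Gröbner basis: {p + q, q² + q}.
Label its elements g_1 = p + q, g_2 = q² + q.

Reduce h = pq + q² + 1 modulo G:
  leading term pq: subtract (q)·g_1 from pq + q² + 1 → 1
  leading term 1: no divisor's leading term divides it; move 1 to the remainder.
  normal form = 1.
The normal form is nonzero, so h ∉ I. Since h minus its normal form lies in I, I + (h) = I + (r) where r = 1; decide whether this ideal is the whole ring.
Here r = 1 is a nonzero constant, hence a unit: 1 ∈ I + (h), the Gröbner basis of I + (h) is {1}, and the enlarged system has no common solution — adjoining h is inconsistent.

Adjoining pq + q² + 1 makes the ideal the whole ring: the system is inconsistent.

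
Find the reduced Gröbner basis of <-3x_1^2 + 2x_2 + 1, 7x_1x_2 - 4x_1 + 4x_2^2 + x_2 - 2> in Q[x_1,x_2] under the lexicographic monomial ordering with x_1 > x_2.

f_1 = -3x_1^2 + 2x_2 + 1, LT = x_1^2.
f_2 = 7x_1x_2 - 4x_1 + 4x_2^2 + x_2 - 2, LT = x_1x_2.

S(f_1,f_2): lcm = x_1^2x_2. S = 4/7x_1^2 - 4/7x_1x_2^2 - 1/7x_1x_2 + 2/7x_1 - 2/3x_2^2 - 1/3x_2.
  leading term x_1^2: subtract (-4/21)·f_1 from 4/7x_1^2 - 4/7x_1x_2^2 - 1/7x_1x_2 + 2/7x_1 - 2/3x_2^2 - 1/3x_2 → -4/7x_1x_2^2 - 1/7x_1x_2 + 2/7x_1 - 2/3x_2^2 + 1/21x_2 + 4/21
  leading term x_1x_2^2: subtract (-4/49x_2)·f_2 from -4/7x_1x_2^2 - 1/7x_1x_2 + 2/7x_1 - 2/3x_2^2 + 1/21x_2 + 4/21 → -23/49x_1x_2 + 2/7x_1 + 16/49x_2^3 - 86/147x_2^2 - 17/147x_2 + 4/21
  leading term x_1x_2: subtract (-23/343)·f_2 from -23/49x_1x_2 + 2/7x_1 + 16/49x_2^3 - 86/147x_2^2 - 17/147x_2 + 4/21 → 6/343x_1 + 16/49x_2^3 - 326/1029x_2^2 - 50/1029x_2 + 58/1029
  leading term x_1: no divisor's leading term divides it; move 6/343x_1 to the remainder.
  leading term x_2^3: no divisor's leading term divides it; move 16/49x_2^3 to the remainder.
  leading term x_2^2: no divisor's leading term divides it; move -326/1029x_2^2 to the remainder.
  leading term x_2: no divisor's leading term divides it; move -50/1029x_2 to the remainder.
  leading term 1: no divisor's leading term divides it; move 58/1029 to the remainder.
  remainder 6/343x_1 + 16/49x_2^3 - 326/1029x_2^2 - 50/1029x_2 + 58/1029 ≠ 0; add g_3 = 6/343x_1 + 16/49x_2^3 - 326/1029x_2^2 - 50/1029x_2 + 58/1029 to the basis.

S(f_1,g_3): lcm = x_1^2. S = -56/3x_1x_2^3 + 163/9x_1x_2^2 + 25/9x_1x_2 - 29/9x_1 - 2/3x_2 - 1/3.
  leading term x_1x_2^3: subtract (-8/3x_2^2)·f_2 from -56/3x_1x_2^3 + 163/9x_1x_2^2 + 25/9x_1x_2 - 29/9x_1 - 2/3x_2 - 1/3 → 67/9x_1x_2^2 + 25/9x_1x_2 - 29/9x_1 + 32/3x_2^4 + 8/3x_2^3 - 16/3x_2^2 - 2/3x_2 - 1/3
  leading term x_1x_2^2: subtract (67/63x_2)·f_2 from 67/9x_1x_2^2 + 25/9x_1x_2 - 29/9x_1 + 32/3x_2^4 + 8/3x_2^3 - 16/3x_2^2 - 2/3x_2 - 1/3 → 443/63x_1x_2 - 29/9x_1 + 32/3x_2^4 - 100/63x_2^3 - 403/63x_2^2 + 92/63x_2 - 1/3
  leading term x_1x_2: subtract (443/441)·f_2 from 443/63x_1x_2 - 29/9x_1 + 32/3x_2^4 - 100/63x_2^3 - 403/63x_2^2 + 92/63x_2 - 1/3 → 39/49x_1 + 32/3x_2^4 - 100/63x_2^3 - 1531/147x_2^2 + 67/147x_2 + 739/441
  leading term x_1: subtract (91/2)·g_3 from 39/49x_1 + 32/3x_2^4 - 100/63x_2^3 - 1531/147x_2^2 + 67/147x_2 + 739/441 → 32/3x_2^4 - 148/9x_2^3 + 4x_2^2 + 8/3x_2 - 8/9
  leading term x_2^4: no divisor's leading term divides it; move 32/3x_2^4 to the remainder.
  leading term x_2^3: no divisor's leading term divides it; move -148/9x_2^3 to the remainder.
  leading term x_2^2: no divisor's leading term divides it; move 4x_2^2 to the remainder.
  leading term x_2: no divisor's leading term divides it; move 8/3x_2 to the remainder.
  leading term 1: no divisor's leading term divides it; move -8/9 to the remainder.
  remainder 32/3x_2^4 - 148/9x_2^3 + 4x_2^2 + 8/3x_2 - 8/9 ≠ 0; add g_4 = 32/3x_2^4 - 148/9x_2^3 + 4x_2^2 + 8/3x_2 - 8/9 to the basis.

S(f_2,g_3): lcm = x_1x_2. S = -4/7x_1 - 56/3x_2^4 + 163/9x_2^3 + 211/63x_2^2 - 194/63x_2 - 2/7.
  leading term x_1: subtract (-98/3)·g_3 from -4/7x_1 - 56/3x_2^4 + 163/9x_2^3 + 211/63x_2^2 - 194/63x_2 - 2/7 → -56/3x_2^4 + 259/9x_2^3 - 7x_2^2 - 14/3x_2 + 14/9
  leading term x_2^4: subtract (-7/4)·g_4 from -56/3x_2^4 + 259/9x_2^3 - 7x_2^2 - 14/3x_2 + 14/9 → 0
  remainder 0.

S(f_1,g_4): leading monomials are coprime, so the S-polynomial reduces to 0 (Buchberger's first criterion).
S(f_2,g_4): lcm = x_1x_2^4. S = 163/168x_1x_2^3 - 3/8x_1x_2^2 - 1/4x_1x_2 + 1/12x_1 + 4/7x_2^5 + 1/7x_2^4 - 2/7x_2^3.
  leading term x_1x_2^3: subtract (163/1176x_2^2)·f_2 from 163/168x_1x_2^3 - 3/8x_1x_2^2 - 1/4x_1x_2 + 1/12x_1 + 4/7x_2^5 + 1/7x_2^4 - 2/7x_2^3 → 211/1176x_1x_2^2 - 1/4x_1x_2 + 1/12x_1 + 4/7x_2^5 - 121/294x_2^4 - 499/1176x_2^3 + 163/588x_2^2
  leading term x_1x_2^2: subtract (211/8232x_2)·f_2 from 211/1176x_1x_2^2 - 1/4x_1x_2 + 1/12x_1 + 4/7x_2^5 - 121/294x_2^4 - 499/1176x_2^3 + 163/588x_2^2 → -607/4116x_1x_2 + 1/12x_1 + 4/7x_2^5 - 121/294x_2^4 - 4337/8232x_2^3 + 2071/8232x_2^2 + 211/4116x_2
  leading term x_1x_2: subtract (-607/28812)·f_2 from -607/4116x_1x_2 + 1/12x_1 + 4/7x_2^5 - 121/294x_2^4 - 4337/8232x_2^3 + 2071/8232x_2^2 + 211/4116x_2 → -9/9604x_1 + 4/7x_2^5 - 121/294x_2^4 - 4337/8232x_2^3 + 6451/19208x_2^2 + 521/7203x_2 - 607/14406
  leading term x_1: subtract (-3/56)·g_3 from -9/9604x_1 + 4/7x_2^5 - 121/294x_2^4 - 4337/8232x_2^3 + 6451/19208x_2^2 + 521/7203x_2 - 607/14406 → 4/7x_2^5 - 121/294x_2^4 - 599/1176x_2^3 + 125/392x_2^2 + 41/588x_2 - 23/588
  leading term x_2^5: subtract (3/56x_2)·g_4 from 4/7x_2^5 - 121/294x_2^4 - 599/1176x_2^3 + 125/392x_2^2 + 41/588x_2 - 23/588 → 23/49x_2^4 - 851/1176x_2^3 + 69/392x_2^2 + 23/196x_2 - 23/588
  leading term x_2^4: subtract (69/1568)·g_4 from 23/49x_2^4 - 851/1176x_2^3 + 69/392x_2^2 + 23/196x_2 - 23/588 → 0
  remainder 0.

S(g_3,g_4): leading monomials are coprime, so the S-polynomial reduces to 0 (Buchberger's first criterion).
Every S-polynomial of the final basis reduces to 0, so we have a Gröbner basis.
Inter-reduce: drop elements whose leading term is divisible by another's, tail-reduce, and make monic.

G = {x_1 + 56/3x_2^3 - 163/9x_2^2 - 25/9x_2 + 29/9, x_2^4 - 37/24x_2^3 + 3/8x_2^2 + 1/4x_2 - 1/12}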